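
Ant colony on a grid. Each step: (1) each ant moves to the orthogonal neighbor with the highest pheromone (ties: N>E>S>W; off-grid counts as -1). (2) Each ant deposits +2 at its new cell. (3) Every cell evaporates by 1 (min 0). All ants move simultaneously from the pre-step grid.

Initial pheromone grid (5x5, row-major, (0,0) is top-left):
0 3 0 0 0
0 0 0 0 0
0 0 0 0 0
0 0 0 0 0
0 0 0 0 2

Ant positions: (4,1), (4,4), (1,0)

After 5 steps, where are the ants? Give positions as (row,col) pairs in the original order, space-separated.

Step 1: ant0:(4,1)->N->(3,1) | ant1:(4,4)->N->(3,4) | ant2:(1,0)->N->(0,0)
  grid max=2 at (0,1)
Step 2: ant0:(3,1)->N->(2,1) | ant1:(3,4)->S->(4,4) | ant2:(0,0)->E->(0,1)
  grid max=3 at (0,1)
Step 3: ant0:(2,1)->N->(1,1) | ant1:(4,4)->N->(3,4) | ant2:(0,1)->E->(0,2)
  grid max=2 at (0,1)
Step 4: ant0:(1,1)->N->(0,1) | ant1:(3,4)->S->(4,4) | ant2:(0,2)->W->(0,1)
  grid max=5 at (0,1)
Step 5: ant0:(0,1)->E->(0,2) | ant1:(4,4)->N->(3,4) | ant2:(0,1)->E->(0,2)
  grid max=4 at (0,1)

(0,2) (3,4) (0,2)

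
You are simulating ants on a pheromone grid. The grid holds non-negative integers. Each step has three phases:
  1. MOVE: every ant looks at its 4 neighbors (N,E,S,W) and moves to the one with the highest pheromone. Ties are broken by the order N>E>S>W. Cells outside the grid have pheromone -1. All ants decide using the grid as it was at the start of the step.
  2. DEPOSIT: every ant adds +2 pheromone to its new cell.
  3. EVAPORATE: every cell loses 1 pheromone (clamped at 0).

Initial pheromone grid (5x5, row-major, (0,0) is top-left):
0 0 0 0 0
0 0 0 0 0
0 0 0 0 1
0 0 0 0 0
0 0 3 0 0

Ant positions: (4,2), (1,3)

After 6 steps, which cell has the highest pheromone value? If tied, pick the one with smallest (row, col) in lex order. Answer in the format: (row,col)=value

Step 1: ant0:(4,2)->N->(3,2) | ant1:(1,3)->N->(0,3)
  grid max=2 at (4,2)
Step 2: ant0:(3,2)->S->(4,2) | ant1:(0,3)->E->(0,4)
  grid max=3 at (4,2)
Step 3: ant0:(4,2)->N->(3,2) | ant1:(0,4)->S->(1,4)
  grid max=2 at (4,2)
Step 4: ant0:(3,2)->S->(4,2) | ant1:(1,4)->N->(0,4)
  grid max=3 at (4,2)
Step 5: ant0:(4,2)->N->(3,2) | ant1:(0,4)->S->(1,4)
  grid max=2 at (4,2)
Step 6: ant0:(3,2)->S->(4,2) | ant1:(1,4)->N->(0,4)
  grid max=3 at (4,2)
Final grid:
  0 0 0 0 1
  0 0 0 0 0
  0 0 0 0 0
  0 0 0 0 0
  0 0 3 0 0
Max pheromone 3 at (4,2)

Answer: (4,2)=3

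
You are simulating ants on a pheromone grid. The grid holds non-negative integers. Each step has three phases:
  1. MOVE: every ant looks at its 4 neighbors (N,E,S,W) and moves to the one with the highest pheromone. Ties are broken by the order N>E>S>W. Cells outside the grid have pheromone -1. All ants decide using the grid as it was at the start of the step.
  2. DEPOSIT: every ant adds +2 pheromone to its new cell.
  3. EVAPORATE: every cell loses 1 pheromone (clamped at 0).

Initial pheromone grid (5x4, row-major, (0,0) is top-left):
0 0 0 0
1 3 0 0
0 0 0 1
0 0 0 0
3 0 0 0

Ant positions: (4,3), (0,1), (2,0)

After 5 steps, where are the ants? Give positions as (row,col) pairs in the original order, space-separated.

Step 1: ant0:(4,3)->N->(3,3) | ant1:(0,1)->S->(1,1) | ant2:(2,0)->N->(1,0)
  grid max=4 at (1,1)
Step 2: ant0:(3,3)->N->(2,3) | ant1:(1,1)->W->(1,0) | ant2:(1,0)->E->(1,1)
  grid max=5 at (1,1)
Step 3: ant0:(2,3)->N->(1,3) | ant1:(1,0)->E->(1,1) | ant2:(1,1)->W->(1,0)
  grid max=6 at (1,1)
Step 4: ant0:(1,3)->N->(0,3) | ant1:(1,1)->W->(1,0) | ant2:(1,0)->E->(1,1)
  grid max=7 at (1,1)
Step 5: ant0:(0,3)->S->(1,3) | ant1:(1,0)->E->(1,1) | ant2:(1,1)->W->(1,0)
  grid max=8 at (1,1)

(1,3) (1,1) (1,0)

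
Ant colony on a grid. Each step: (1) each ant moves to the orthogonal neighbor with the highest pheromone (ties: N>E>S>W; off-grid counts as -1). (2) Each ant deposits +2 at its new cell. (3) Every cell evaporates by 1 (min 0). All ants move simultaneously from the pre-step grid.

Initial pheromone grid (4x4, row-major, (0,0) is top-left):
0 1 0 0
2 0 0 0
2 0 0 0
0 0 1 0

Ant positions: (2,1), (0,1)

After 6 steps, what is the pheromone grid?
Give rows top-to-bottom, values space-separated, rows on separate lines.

After step 1: ants at (2,0),(0,2)
  0 0 1 0
  1 0 0 0
  3 0 0 0
  0 0 0 0
After step 2: ants at (1,0),(0,3)
  0 0 0 1
  2 0 0 0
  2 0 0 0
  0 0 0 0
After step 3: ants at (2,0),(1,3)
  0 0 0 0
  1 0 0 1
  3 0 0 0
  0 0 0 0
After step 4: ants at (1,0),(0,3)
  0 0 0 1
  2 0 0 0
  2 0 0 0
  0 0 0 0
After step 5: ants at (2,0),(1,3)
  0 0 0 0
  1 0 0 1
  3 0 0 0
  0 0 0 0
After step 6: ants at (1,0),(0,3)
  0 0 0 1
  2 0 0 0
  2 0 0 0
  0 0 0 0

0 0 0 1
2 0 0 0
2 0 0 0
0 0 0 0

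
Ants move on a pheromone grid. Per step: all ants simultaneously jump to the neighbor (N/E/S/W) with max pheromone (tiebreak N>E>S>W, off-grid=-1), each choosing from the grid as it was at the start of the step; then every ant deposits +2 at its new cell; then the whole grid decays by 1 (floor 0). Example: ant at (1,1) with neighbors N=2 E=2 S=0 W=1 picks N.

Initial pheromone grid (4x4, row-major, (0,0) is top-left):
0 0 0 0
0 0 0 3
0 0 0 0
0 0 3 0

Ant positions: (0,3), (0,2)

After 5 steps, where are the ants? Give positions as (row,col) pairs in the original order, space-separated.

Step 1: ant0:(0,3)->S->(1,3) | ant1:(0,2)->E->(0,3)
  grid max=4 at (1,3)
Step 2: ant0:(1,3)->N->(0,3) | ant1:(0,3)->S->(1,3)
  grid max=5 at (1,3)
Step 3: ant0:(0,3)->S->(1,3) | ant1:(1,3)->N->(0,3)
  grid max=6 at (1,3)
Step 4: ant0:(1,3)->N->(0,3) | ant1:(0,3)->S->(1,3)
  grid max=7 at (1,3)
Step 5: ant0:(0,3)->S->(1,3) | ant1:(1,3)->N->(0,3)
  grid max=8 at (1,3)

(1,3) (0,3)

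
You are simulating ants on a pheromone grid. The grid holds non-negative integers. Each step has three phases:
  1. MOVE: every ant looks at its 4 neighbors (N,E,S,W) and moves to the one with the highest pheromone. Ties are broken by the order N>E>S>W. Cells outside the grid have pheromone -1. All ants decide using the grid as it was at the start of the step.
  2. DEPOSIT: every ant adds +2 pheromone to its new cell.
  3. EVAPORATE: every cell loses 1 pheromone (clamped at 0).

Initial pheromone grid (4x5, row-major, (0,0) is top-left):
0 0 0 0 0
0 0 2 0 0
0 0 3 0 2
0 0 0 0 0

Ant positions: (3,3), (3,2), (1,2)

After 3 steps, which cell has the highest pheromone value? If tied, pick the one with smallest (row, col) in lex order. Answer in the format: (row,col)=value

Answer: (2,2)=10

Derivation:
Step 1: ant0:(3,3)->N->(2,3) | ant1:(3,2)->N->(2,2) | ant2:(1,2)->S->(2,2)
  grid max=6 at (2,2)
Step 2: ant0:(2,3)->W->(2,2) | ant1:(2,2)->N->(1,2) | ant2:(2,2)->N->(1,2)
  grid max=7 at (2,2)
Step 3: ant0:(2,2)->N->(1,2) | ant1:(1,2)->S->(2,2) | ant2:(1,2)->S->(2,2)
  grid max=10 at (2,2)
Final grid:
  0 0 0 0 0
  0 0 5 0 0
  0 0 10 0 0
  0 0 0 0 0
Max pheromone 10 at (2,2)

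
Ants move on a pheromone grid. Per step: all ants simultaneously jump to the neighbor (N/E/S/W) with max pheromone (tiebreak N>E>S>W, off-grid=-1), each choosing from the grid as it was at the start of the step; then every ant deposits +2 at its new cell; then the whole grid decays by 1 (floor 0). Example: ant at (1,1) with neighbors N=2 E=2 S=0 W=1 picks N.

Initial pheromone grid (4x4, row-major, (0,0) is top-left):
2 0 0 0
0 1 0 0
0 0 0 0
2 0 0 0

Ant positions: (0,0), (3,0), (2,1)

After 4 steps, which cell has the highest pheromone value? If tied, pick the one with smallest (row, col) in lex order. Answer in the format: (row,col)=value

Step 1: ant0:(0,0)->E->(0,1) | ant1:(3,0)->N->(2,0) | ant2:(2,1)->N->(1,1)
  grid max=2 at (1,1)
Step 2: ant0:(0,1)->S->(1,1) | ant1:(2,0)->S->(3,0) | ant2:(1,1)->N->(0,1)
  grid max=3 at (1,1)
Step 3: ant0:(1,1)->N->(0,1) | ant1:(3,0)->N->(2,0) | ant2:(0,1)->S->(1,1)
  grid max=4 at (1,1)
Step 4: ant0:(0,1)->S->(1,1) | ant1:(2,0)->S->(3,0) | ant2:(1,1)->N->(0,1)
  grid max=5 at (1,1)
Final grid:
  0 4 0 0
  0 5 0 0
  0 0 0 0
  2 0 0 0
Max pheromone 5 at (1,1)

Answer: (1,1)=5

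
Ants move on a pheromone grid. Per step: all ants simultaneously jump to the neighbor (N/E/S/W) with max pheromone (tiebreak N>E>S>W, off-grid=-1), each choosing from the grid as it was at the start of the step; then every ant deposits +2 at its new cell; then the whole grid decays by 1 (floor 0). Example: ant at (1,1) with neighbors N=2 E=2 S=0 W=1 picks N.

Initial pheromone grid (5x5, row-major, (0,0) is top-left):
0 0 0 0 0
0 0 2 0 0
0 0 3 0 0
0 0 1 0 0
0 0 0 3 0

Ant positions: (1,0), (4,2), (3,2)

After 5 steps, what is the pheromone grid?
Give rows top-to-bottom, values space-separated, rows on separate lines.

After step 1: ants at (0,0),(4,3),(2,2)
  1 0 0 0 0
  0 0 1 0 0
  0 0 4 0 0
  0 0 0 0 0
  0 0 0 4 0
After step 2: ants at (0,1),(3,3),(1,2)
  0 1 0 0 0
  0 0 2 0 0
  0 0 3 0 0
  0 0 0 1 0
  0 0 0 3 0
After step 3: ants at (0,2),(4,3),(2,2)
  0 0 1 0 0
  0 0 1 0 0
  0 0 4 0 0
  0 0 0 0 0
  0 0 0 4 0
After step 4: ants at (1,2),(3,3),(1,2)
  0 0 0 0 0
  0 0 4 0 0
  0 0 3 0 0
  0 0 0 1 0
  0 0 0 3 0
After step 5: ants at (2,2),(4,3),(2,2)
  0 0 0 0 0
  0 0 3 0 0
  0 0 6 0 0
  0 0 0 0 0
  0 0 0 4 0

0 0 0 0 0
0 0 3 0 0
0 0 6 0 0
0 0 0 0 0
0 0 0 4 0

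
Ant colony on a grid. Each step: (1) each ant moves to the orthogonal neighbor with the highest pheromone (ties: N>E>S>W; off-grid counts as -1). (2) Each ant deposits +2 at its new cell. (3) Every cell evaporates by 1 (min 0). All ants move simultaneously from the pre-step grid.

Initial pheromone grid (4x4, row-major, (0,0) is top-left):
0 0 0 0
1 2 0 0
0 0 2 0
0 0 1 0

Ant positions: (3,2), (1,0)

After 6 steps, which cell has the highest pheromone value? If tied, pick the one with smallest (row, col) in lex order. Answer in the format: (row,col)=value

Answer: (1,1)=2

Derivation:
Step 1: ant0:(3,2)->N->(2,2) | ant1:(1,0)->E->(1,1)
  grid max=3 at (1,1)
Step 2: ant0:(2,2)->N->(1,2) | ant1:(1,1)->N->(0,1)
  grid max=2 at (1,1)
Step 3: ant0:(1,2)->S->(2,2) | ant1:(0,1)->S->(1,1)
  grid max=3 at (1,1)
Step 4: ant0:(2,2)->N->(1,2) | ant1:(1,1)->N->(0,1)
  grid max=2 at (1,1)
Step 5: ant0:(1,2)->S->(2,2) | ant1:(0,1)->S->(1,1)
  grid max=3 at (1,1)
Step 6: ant0:(2,2)->N->(1,2) | ant1:(1,1)->N->(0,1)
  grid max=2 at (1,1)
Final grid:
  0 1 0 0
  0 2 1 0
  0 0 2 0
  0 0 0 0
Max pheromone 2 at (1,1)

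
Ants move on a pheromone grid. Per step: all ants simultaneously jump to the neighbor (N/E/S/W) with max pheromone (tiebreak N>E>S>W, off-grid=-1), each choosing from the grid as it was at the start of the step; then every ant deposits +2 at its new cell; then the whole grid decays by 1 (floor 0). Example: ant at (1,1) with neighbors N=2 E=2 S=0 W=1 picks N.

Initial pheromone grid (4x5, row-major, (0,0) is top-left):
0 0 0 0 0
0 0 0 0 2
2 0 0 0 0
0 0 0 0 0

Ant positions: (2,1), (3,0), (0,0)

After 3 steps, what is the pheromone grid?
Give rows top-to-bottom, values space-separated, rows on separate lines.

After step 1: ants at (2,0),(2,0),(0,1)
  0 1 0 0 0
  0 0 0 0 1
  5 0 0 0 0
  0 0 0 0 0
After step 2: ants at (1,0),(1,0),(0,2)
  0 0 1 0 0
  3 0 0 0 0
  4 0 0 0 0
  0 0 0 0 0
After step 3: ants at (2,0),(2,0),(0,3)
  0 0 0 1 0
  2 0 0 0 0
  7 0 0 0 0
  0 0 0 0 0

0 0 0 1 0
2 0 0 0 0
7 0 0 0 0
0 0 0 0 0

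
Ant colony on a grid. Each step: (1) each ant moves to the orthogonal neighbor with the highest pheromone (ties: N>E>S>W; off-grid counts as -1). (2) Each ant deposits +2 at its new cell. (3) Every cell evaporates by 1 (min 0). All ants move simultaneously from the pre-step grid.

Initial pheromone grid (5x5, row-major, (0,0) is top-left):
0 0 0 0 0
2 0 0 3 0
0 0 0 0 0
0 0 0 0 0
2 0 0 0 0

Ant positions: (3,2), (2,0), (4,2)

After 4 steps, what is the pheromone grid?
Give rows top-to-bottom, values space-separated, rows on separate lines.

After step 1: ants at (2,2),(1,0),(3,2)
  0 0 0 0 0
  3 0 0 2 0
  0 0 1 0 0
  0 0 1 0 0
  1 0 0 0 0
After step 2: ants at (3,2),(0,0),(2,2)
  1 0 0 0 0
  2 0 0 1 0
  0 0 2 0 0
  0 0 2 0 0
  0 0 0 0 0
After step 3: ants at (2,2),(1,0),(3,2)
  0 0 0 0 0
  3 0 0 0 0
  0 0 3 0 0
  0 0 3 0 0
  0 0 0 0 0
After step 4: ants at (3,2),(0,0),(2,2)
  1 0 0 0 0
  2 0 0 0 0
  0 0 4 0 0
  0 0 4 0 0
  0 0 0 0 0

1 0 0 0 0
2 0 0 0 0
0 0 4 0 0
0 0 4 0 0
0 0 0 0 0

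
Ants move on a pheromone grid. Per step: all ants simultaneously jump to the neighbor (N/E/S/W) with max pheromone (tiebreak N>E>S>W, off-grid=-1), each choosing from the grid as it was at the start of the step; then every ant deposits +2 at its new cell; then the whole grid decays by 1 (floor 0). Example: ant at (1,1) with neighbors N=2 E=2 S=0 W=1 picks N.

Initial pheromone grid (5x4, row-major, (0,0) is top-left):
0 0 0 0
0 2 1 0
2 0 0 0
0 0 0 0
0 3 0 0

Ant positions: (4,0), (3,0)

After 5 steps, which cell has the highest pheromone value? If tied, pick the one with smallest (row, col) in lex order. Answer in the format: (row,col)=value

Step 1: ant0:(4,0)->E->(4,1) | ant1:(3,0)->N->(2,0)
  grid max=4 at (4,1)
Step 2: ant0:(4,1)->N->(3,1) | ant1:(2,0)->N->(1,0)
  grid max=3 at (4,1)
Step 3: ant0:(3,1)->S->(4,1) | ant1:(1,0)->S->(2,0)
  grid max=4 at (4,1)
Step 4: ant0:(4,1)->N->(3,1) | ant1:(2,0)->N->(1,0)
  grid max=3 at (4,1)
Step 5: ant0:(3,1)->S->(4,1) | ant1:(1,0)->S->(2,0)
  grid max=4 at (4,1)
Final grid:
  0 0 0 0
  0 0 0 0
  3 0 0 0
  0 0 0 0
  0 4 0 0
Max pheromone 4 at (4,1)

Answer: (4,1)=4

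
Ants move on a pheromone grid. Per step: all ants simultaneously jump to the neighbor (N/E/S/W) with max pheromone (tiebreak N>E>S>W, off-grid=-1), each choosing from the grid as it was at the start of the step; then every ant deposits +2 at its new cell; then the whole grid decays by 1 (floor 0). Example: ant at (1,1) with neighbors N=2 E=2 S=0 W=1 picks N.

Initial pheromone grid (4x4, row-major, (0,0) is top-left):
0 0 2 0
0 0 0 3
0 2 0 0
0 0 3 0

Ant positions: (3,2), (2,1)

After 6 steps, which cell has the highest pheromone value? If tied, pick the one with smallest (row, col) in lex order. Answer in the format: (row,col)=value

Step 1: ant0:(3,2)->N->(2,2) | ant1:(2,1)->N->(1,1)
  grid max=2 at (1,3)
Step 2: ant0:(2,2)->S->(3,2) | ant1:(1,1)->S->(2,1)
  grid max=3 at (3,2)
Step 3: ant0:(3,2)->N->(2,2) | ant1:(2,1)->N->(1,1)
  grid max=2 at (3,2)
Step 4: ant0:(2,2)->S->(3,2) | ant1:(1,1)->S->(2,1)
  grid max=3 at (3,2)
Step 5: ant0:(3,2)->N->(2,2) | ant1:(2,1)->N->(1,1)
  grid max=2 at (3,2)
Step 6: ant0:(2,2)->S->(3,2) | ant1:(1,1)->S->(2,1)
  grid max=3 at (3,2)
Final grid:
  0 0 0 0
  0 0 0 0
  0 2 0 0
  0 0 3 0
Max pheromone 3 at (3,2)

Answer: (3,2)=3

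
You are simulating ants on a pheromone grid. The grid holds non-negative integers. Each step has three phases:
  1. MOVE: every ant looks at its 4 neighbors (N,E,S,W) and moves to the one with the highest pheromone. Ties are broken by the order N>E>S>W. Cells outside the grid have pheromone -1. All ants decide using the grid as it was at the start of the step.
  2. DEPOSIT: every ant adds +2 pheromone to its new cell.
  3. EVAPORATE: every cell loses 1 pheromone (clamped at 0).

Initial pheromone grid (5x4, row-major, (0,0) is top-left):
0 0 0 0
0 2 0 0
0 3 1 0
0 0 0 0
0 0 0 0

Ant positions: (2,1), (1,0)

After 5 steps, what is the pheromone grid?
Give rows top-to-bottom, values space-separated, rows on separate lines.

After step 1: ants at (1,1),(1,1)
  0 0 0 0
  0 5 0 0
  0 2 0 0
  0 0 0 0
  0 0 0 0
After step 2: ants at (2,1),(2,1)
  0 0 0 0
  0 4 0 0
  0 5 0 0
  0 0 0 0
  0 0 0 0
After step 3: ants at (1,1),(1,1)
  0 0 0 0
  0 7 0 0
  0 4 0 0
  0 0 0 0
  0 0 0 0
After step 4: ants at (2,1),(2,1)
  0 0 0 0
  0 6 0 0
  0 7 0 0
  0 0 0 0
  0 0 0 0
After step 5: ants at (1,1),(1,1)
  0 0 0 0
  0 9 0 0
  0 6 0 0
  0 0 0 0
  0 0 0 0

0 0 0 0
0 9 0 0
0 6 0 0
0 0 0 0
0 0 0 0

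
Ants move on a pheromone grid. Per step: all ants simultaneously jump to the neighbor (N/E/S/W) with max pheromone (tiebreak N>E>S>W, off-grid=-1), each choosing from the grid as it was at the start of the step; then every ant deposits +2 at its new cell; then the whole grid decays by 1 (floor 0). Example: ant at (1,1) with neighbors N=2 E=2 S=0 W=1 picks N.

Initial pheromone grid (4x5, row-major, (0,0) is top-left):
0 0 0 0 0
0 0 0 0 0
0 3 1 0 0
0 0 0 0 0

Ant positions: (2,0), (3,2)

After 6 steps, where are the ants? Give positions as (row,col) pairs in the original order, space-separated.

Step 1: ant0:(2,0)->E->(2,1) | ant1:(3,2)->N->(2,2)
  grid max=4 at (2,1)
Step 2: ant0:(2,1)->E->(2,2) | ant1:(2,2)->W->(2,1)
  grid max=5 at (2,1)
Step 3: ant0:(2,2)->W->(2,1) | ant1:(2,1)->E->(2,2)
  grid max=6 at (2,1)
Step 4: ant0:(2,1)->E->(2,2) | ant1:(2,2)->W->(2,1)
  grid max=7 at (2,1)
Step 5: ant0:(2,2)->W->(2,1) | ant1:(2,1)->E->(2,2)
  grid max=8 at (2,1)
Step 6: ant0:(2,1)->E->(2,2) | ant1:(2,2)->W->(2,1)
  grid max=9 at (2,1)

(2,2) (2,1)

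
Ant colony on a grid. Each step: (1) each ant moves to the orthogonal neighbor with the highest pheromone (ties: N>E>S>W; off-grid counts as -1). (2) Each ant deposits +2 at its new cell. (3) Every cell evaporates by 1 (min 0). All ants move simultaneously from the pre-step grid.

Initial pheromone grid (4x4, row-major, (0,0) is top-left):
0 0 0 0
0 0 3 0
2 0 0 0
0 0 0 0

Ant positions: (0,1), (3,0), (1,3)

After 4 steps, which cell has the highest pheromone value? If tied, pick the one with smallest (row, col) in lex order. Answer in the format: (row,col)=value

Answer: (1,2)=7

Derivation:
Step 1: ant0:(0,1)->E->(0,2) | ant1:(3,0)->N->(2,0) | ant2:(1,3)->W->(1,2)
  grid max=4 at (1,2)
Step 2: ant0:(0,2)->S->(1,2) | ant1:(2,0)->N->(1,0) | ant2:(1,2)->N->(0,2)
  grid max=5 at (1,2)
Step 3: ant0:(1,2)->N->(0,2) | ant1:(1,0)->S->(2,0) | ant2:(0,2)->S->(1,2)
  grid max=6 at (1,2)
Step 4: ant0:(0,2)->S->(1,2) | ant1:(2,0)->N->(1,0) | ant2:(1,2)->N->(0,2)
  grid max=7 at (1,2)
Final grid:
  0 0 4 0
  1 0 7 0
  2 0 0 0
  0 0 0 0
Max pheromone 7 at (1,2)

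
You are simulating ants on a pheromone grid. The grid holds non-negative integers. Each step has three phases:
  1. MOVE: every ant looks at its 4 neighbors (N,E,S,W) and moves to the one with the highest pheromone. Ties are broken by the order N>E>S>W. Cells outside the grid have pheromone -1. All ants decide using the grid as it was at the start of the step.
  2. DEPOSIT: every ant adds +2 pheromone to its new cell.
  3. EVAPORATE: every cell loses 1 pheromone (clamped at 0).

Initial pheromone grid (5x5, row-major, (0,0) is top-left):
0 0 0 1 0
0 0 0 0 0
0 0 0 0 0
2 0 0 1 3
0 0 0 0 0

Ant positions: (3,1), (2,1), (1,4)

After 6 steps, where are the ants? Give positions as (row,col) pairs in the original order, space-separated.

Step 1: ant0:(3,1)->W->(3,0) | ant1:(2,1)->N->(1,1) | ant2:(1,4)->N->(0,4)
  grid max=3 at (3,0)
Step 2: ant0:(3,0)->N->(2,0) | ant1:(1,1)->N->(0,1) | ant2:(0,4)->S->(1,4)
  grid max=2 at (3,0)
Step 3: ant0:(2,0)->S->(3,0) | ant1:(0,1)->E->(0,2) | ant2:(1,4)->N->(0,4)
  grid max=3 at (3,0)
Step 4: ant0:(3,0)->N->(2,0) | ant1:(0,2)->E->(0,3) | ant2:(0,4)->S->(1,4)
  grid max=2 at (3,0)
Step 5: ant0:(2,0)->S->(3,0) | ant1:(0,3)->E->(0,4) | ant2:(1,4)->N->(0,4)
  grid max=3 at (0,4)
Step 6: ant0:(3,0)->N->(2,0) | ant1:(0,4)->S->(1,4) | ant2:(0,4)->S->(1,4)
  grid max=3 at (1,4)

(2,0) (1,4) (1,4)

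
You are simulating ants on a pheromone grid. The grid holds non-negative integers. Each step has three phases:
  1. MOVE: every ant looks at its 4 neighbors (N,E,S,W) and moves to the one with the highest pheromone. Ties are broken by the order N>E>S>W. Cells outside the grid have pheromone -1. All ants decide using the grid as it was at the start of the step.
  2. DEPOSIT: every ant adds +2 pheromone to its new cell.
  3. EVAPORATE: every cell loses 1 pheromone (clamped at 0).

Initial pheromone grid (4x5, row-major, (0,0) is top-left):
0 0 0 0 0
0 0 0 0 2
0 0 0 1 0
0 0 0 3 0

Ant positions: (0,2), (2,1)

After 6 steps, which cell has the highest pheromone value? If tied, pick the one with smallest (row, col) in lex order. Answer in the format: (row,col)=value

Answer: (0,3)=3

Derivation:
Step 1: ant0:(0,2)->E->(0,3) | ant1:(2,1)->N->(1,1)
  grid max=2 at (3,3)
Step 2: ant0:(0,3)->E->(0,4) | ant1:(1,1)->N->(0,1)
  grid max=1 at (0,1)
Step 3: ant0:(0,4)->S->(1,4) | ant1:(0,1)->E->(0,2)
  grid max=1 at (0,2)
Step 4: ant0:(1,4)->N->(0,4) | ant1:(0,2)->E->(0,3)
  grid max=1 at (0,3)
Step 5: ant0:(0,4)->W->(0,3) | ant1:(0,3)->E->(0,4)
  grid max=2 at (0,3)
Step 6: ant0:(0,3)->E->(0,4) | ant1:(0,4)->W->(0,3)
  grid max=3 at (0,3)
Final grid:
  0 0 0 3 3
  0 0 0 0 0
  0 0 0 0 0
  0 0 0 0 0
Max pheromone 3 at (0,3)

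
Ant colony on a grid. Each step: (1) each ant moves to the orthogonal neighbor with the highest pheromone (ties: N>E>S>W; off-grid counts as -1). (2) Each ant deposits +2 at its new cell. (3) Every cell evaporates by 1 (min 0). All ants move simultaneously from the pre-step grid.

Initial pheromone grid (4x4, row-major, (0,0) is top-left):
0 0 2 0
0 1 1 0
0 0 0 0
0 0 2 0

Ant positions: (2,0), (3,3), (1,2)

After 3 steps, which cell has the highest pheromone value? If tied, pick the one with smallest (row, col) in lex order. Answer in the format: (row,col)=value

Answer: (0,2)=3

Derivation:
Step 1: ant0:(2,0)->N->(1,0) | ant1:(3,3)->W->(3,2) | ant2:(1,2)->N->(0,2)
  grid max=3 at (0,2)
Step 2: ant0:(1,0)->N->(0,0) | ant1:(3,2)->N->(2,2) | ant2:(0,2)->E->(0,3)
  grid max=2 at (0,2)
Step 3: ant0:(0,0)->E->(0,1) | ant1:(2,2)->S->(3,2) | ant2:(0,3)->W->(0,2)
  grid max=3 at (0,2)
Final grid:
  0 1 3 0
  0 0 0 0
  0 0 0 0
  0 0 3 0
Max pheromone 3 at (0,2)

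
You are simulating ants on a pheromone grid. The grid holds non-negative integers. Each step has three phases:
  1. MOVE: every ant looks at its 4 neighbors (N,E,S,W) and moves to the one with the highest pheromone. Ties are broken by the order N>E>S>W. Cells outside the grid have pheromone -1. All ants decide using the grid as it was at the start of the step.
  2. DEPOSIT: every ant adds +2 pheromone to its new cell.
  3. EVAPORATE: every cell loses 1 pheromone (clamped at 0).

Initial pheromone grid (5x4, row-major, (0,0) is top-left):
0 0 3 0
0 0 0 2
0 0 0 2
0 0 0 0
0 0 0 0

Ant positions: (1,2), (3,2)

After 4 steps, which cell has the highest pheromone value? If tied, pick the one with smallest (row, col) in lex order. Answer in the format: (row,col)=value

Answer: (0,2)=3

Derivation:
Step 1: ant0:(1,2)->N->(0,2) | ant1:(3,2)->N->(2,2)
  grid max=4 at (0,2)
Step 2: ant0:(0,2)->E->(0,3) | ant1:(2,2)->E->(2,3)
  grid max=3 at (0,2)
Step 3: ant0:(0,3)->W->(0,2) | ant1:(2,3)->N->(1,3)
  grid max=4 at (0,2)
Step 4: ant0:(0,2)->E->(0,3) | ant1:(1,3)->S->(2,3)
  grid max=3 at (0,2)
Final grid:
  0 0 3 1
  0 0 0 0
  0 0 0 2
  0 0 0 0
  0 0 0 0
Max pheromone 3 at (0,2)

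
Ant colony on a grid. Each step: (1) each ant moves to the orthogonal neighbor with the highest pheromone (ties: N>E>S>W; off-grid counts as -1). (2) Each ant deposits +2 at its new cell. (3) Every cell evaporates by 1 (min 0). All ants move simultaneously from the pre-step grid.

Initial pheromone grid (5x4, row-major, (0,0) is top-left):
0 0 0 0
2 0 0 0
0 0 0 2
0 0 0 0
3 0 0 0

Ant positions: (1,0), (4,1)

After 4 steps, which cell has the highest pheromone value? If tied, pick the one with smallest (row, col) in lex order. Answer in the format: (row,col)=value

Answer: (4,0)=3

Derivation:
Step 1: ant0:(1,0)->N->(0,0) | ant1:(4,1)->W->(4,0)
  grid max=4 at (4,0)
Step 2: ant0:(0,0)->S->(1,0) | ant1:(4,0)->N->(3,0)
  grid max=3 at (4,0)
Step 3: ant0:(1,0)->N->(0,0) | ant1:(3,0)->S->(4,0)
  grid max=4 at (4,0)
Step 4: ant0:(0,0)->S->(1,0) | ant1:(4,0)->N->(3,0)
  grid max=3 at (4,0)
Final grid:
  0 0 0 0
  2 0 0 0
  0 0 0 0
  1 0 0 0
  3 0 0 0
Max pheromone 3 at (4,0)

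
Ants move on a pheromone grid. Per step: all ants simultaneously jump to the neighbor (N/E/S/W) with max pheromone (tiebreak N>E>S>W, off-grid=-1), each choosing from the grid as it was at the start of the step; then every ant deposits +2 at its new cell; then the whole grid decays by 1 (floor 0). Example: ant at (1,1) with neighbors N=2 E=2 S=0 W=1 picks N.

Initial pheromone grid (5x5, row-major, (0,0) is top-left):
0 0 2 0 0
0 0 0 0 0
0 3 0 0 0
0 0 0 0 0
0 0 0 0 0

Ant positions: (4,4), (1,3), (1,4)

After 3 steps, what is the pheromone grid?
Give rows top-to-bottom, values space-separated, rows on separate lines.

After step 1: ants at (3,4),(0,3),(0,4)
  0 0 1 1 1
  0 0 0 0 0
  0 2 0 0 0
  0 0 0 0 1
  0 0 0 0 0
After step 2: ants at (2,4),(0,4),(0,3)
  0 0 0 2 2
  0 0 0 0 0
  0 1 0 0 1
  0 0 0 0 0
  0 0 0 0 0
After step 3: ants at (1,4),(0,3),(0,4)
  0 0 0 3 3
  0 0 0 0 1
  0 0 0 0 0
  0 0 0 0 0
  0 0 0 0 0

0 0 0 3 3
0 0 0 0 1
0 0 0 0 0
0 0 0 0 0
0 0 0 0 0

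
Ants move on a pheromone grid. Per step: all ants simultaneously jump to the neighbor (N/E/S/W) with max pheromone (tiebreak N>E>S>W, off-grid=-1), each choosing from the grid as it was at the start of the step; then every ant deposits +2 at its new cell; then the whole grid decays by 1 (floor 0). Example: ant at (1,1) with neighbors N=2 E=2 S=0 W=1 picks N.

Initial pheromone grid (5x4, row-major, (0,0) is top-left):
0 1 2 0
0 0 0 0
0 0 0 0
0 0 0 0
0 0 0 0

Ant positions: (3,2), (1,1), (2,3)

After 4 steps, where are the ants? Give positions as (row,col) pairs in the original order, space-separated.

Step 1: ant0:(3,2)->N->(2,2) | ant1:(1,1)->N->(0,1) | ant2:(2,3)->N->(1,3)
  grid max=2 at (0,1)
Step 2: ant0:(2,2)->N->(1,2) | ant1:(0,1)->E->(0,2) | ant2:(1,3)->N->(0,3)
  grid max=2 at (0,2)
Step 3: ant0:(1,2)->N->(0,2) | ant1:(0,2)->E->(0,3) | ant2:(0,3)->W->(0,2)
  grid max=5 at (0,2)
Step 4: ant0:(0,2)->E->(0,3) | ant1:(0,3)->W->(0,2) | ant2:(0,2)->E->(0,3)
  grid max=6 at (0,2)

(0,3) (0,2) (0,3)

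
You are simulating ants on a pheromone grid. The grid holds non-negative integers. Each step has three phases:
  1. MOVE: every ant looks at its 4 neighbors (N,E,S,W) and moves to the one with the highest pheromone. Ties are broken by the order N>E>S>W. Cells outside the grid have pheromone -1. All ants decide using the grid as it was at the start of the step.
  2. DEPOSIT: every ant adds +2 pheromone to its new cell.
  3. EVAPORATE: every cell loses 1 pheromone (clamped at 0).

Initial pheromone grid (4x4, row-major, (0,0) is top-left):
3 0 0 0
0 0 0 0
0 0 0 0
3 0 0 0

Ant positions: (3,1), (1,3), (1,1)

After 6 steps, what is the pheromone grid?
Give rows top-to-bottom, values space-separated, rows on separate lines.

After step 1: ants at (3,0),(0,3),(0,1)
  2 1 0 1
  0 0 0 0
  0 0 0 0
  4 0 0 0
After step 2: ants at (2,0),(1,3),(0,0)
  3 0 0 0
  0 0 0 1
  1 0 0 0
  3 0 0 0
After step 3: ants at (3,0),(0,3),(0,1)
  2 1 0 1
  0 0 0 0
  0 0 0 0
  4 0 0 0
After step 4: ants at (2,0),(1,3),(0,0)
  3 0 0 0
  0 0 0 1
  1 0 0 0
  3 0 0 0
After step 5: ants at (3,0),(0,3),(0,1)
  2 1 0 1
  0 0 0 0
  0 0 0 0
  4 0 0 0
After step 6: ants at (2,0),(1,3),(0,0)
  3 0 0 0
  0 0 0 1
  1 0 0 0
  3 0 0 0

3 0 0 0
0 0 0 1
1 0 0 0
3 0 0 0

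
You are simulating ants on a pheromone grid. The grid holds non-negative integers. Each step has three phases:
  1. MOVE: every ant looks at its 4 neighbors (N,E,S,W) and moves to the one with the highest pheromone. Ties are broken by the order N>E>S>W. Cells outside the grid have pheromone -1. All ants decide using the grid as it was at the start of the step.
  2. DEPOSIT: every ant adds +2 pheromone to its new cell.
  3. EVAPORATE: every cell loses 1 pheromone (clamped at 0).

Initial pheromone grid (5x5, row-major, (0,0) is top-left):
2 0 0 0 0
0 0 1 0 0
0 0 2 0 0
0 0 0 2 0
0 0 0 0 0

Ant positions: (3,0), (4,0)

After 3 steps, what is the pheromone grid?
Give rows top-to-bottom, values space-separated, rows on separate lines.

After step 1: ants at (2,0),(3,0)
  1 0 0 0 0
  0 0 0 0 0
  1 0 1 0 0
  1 0 0 1 0
  0 0 0 0 0
After step 2: ants at (3,0),(2,0)
  0 0 0 0 0
  0 0 0 0 0
  2 0 0 0 0
  2 0 0 0 0
  0 0 0 0 0
After step 3: ants at (2,0),(3,0)
  0 0 0 0 0
  0 0 0 0 0
  3 0 0 0 0
  3 0 0 0 0
  0 0 0 0 0

0 0 0 0 0
0 0 0 0 0
3 0 0 0 0
3 0 0 0 0
0 0 0 0 0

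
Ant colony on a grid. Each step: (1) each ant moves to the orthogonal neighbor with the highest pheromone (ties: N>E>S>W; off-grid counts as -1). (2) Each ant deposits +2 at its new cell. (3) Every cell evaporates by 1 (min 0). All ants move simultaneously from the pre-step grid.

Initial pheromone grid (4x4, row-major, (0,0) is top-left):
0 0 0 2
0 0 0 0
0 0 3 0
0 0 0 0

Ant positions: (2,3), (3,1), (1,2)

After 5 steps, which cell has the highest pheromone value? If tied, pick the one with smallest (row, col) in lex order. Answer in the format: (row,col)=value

Answer: (2,2)=14

Derivation:
Step 1: ant0:(2,3)->W->(2,2) | ant1:(3,1)->N->(2,1) | ant2:(1,2)->S->(2,2)
  grid max=6 at (2,2)
Step 2: ant0:(2,2)->W->(2,1) | ant1:(2,1)->E->(2,2) | ant2:(2,2)->W->(2,1)
  grid max=7 at (2,2)
Step 3: ant0:(2,1)->E->(2,2) | ant1:(2,2)->W->(2,1) | ant2:(2,1)->E->(2,2)
  grid max=10 at (2,2)
Step 4: ant0:(2,2)->W->(2,1) | ant1:(2,1)->E->(2,2) | ant2:(2,2)->W->(2,1)
  grid max=11 at (2,2)
Step 5: ant0:(2,1)->E->(2,2) | ant1:(2,2)->W->(2,1) | ant2:(2,1)->E->(2,2)
  grid max=14 at (2,2)
Final grid:
  0 0 0 0
  0 0 0 0
  0 9 14 0
  0 0 0 0
Max pheromone 14 at (2,2)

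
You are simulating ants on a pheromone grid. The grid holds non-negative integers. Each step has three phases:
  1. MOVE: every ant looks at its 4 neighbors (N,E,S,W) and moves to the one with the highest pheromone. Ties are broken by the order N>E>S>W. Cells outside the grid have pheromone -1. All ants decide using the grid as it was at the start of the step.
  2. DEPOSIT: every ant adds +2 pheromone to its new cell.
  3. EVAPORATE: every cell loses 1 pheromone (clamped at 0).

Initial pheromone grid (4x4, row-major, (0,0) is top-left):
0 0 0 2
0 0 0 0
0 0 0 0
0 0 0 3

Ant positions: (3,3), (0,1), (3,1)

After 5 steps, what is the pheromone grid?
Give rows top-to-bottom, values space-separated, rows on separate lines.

After step 1: ants at (2,3),(0,2),(2,1)
  0 0 1 1
  0 0 0 0
  0 1 0 1
  0 0 0 2
After step 2: ants at (3,3),(0,3),(1,1)
  0 0 0 2
  0 1 0 0
  0 0 0 0
  0 0 0 3
After step 3: ants at (2,3),(1,3),(0,1)
  0 1 0 1
  0 0 0 1
  0 0 0 1
  0 0 0 2
After step 4: ants at (3,3),(0,3),(0,2)
  0 0 1 2
  0 0 0 0
  0 0 0 0
  0 0 0 3
After step 5: ants at (2,3),(0,2),(0,3)
  0 0 2 3
  0 0 0 0
  0 0 0 1
  0 0 0 2

0 0 2 3
0 0 0 0
0 0 0 1
0 0 0 2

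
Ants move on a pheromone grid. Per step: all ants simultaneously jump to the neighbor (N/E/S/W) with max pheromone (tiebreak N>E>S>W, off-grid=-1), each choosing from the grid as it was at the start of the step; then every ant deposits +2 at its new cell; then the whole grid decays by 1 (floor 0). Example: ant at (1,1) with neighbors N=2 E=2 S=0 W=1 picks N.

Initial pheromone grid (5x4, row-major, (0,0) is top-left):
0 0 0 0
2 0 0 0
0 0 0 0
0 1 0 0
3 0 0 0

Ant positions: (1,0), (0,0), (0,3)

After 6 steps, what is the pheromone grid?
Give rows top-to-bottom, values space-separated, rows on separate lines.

After step 1: ants at (0,0),(1,0),(1,3)
  1 0 0 0
  3 0 0 1
  0 0 0 0
  0 0 0 0
  2 0 0 0
After step 2: ants at (1,0),(0,0),(0,3)
  2 0 0 1
  4 0 0 0
  0 0 0 0
  0 0 0 0
  1 0 0 0
After step 3: ants at (0,0),(1,0),(1,3)
  3 0 0 0
  5 0 0 1
  0 0 0 0
  0 0 0 0
  0 0 0 0
After step 4: ants at (1,0),(0,0),(0,3)
  4 0 0 1
  6 0 0 0
  0 0 0 0
  0 0 0 0
  0 0 0 0
After step 5: ants at (0,0),(1,0),(1,3)
  5 0 0 0
  7 0 0 1
  0 0 0 0
  0 0 0 0
  0 0 0 0
After step 6: ants at (1,0),(0,0),(0,3)
  6 0 0 1
  8 0 0 0
  0 0 0 0
  0 0 0 0
  0 0 0 0

6 0 0 1
8 0 0 0
0 0 0 0
0 0 0 0
0 0 0 0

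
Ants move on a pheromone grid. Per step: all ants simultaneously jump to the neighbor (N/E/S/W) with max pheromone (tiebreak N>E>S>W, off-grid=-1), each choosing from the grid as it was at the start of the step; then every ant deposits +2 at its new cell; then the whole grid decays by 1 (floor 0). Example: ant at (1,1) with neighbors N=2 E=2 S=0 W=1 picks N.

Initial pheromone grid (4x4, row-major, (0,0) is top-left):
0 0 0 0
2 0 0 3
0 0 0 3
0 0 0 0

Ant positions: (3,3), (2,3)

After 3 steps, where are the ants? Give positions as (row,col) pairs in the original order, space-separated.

Step 1: ant0:(3,3)->N->(2,3) | ant1:(2,3)->N->(1,3)
  grid max=4 at (1,3)
Step 2: ant0:(2,3)->N->(1,3) | ant1:(1,3)->S->(2,3)
  grid max=5 at (1,3)
Step 3: ant0:(1,3)->S->(2,3) | ant1:(2,3)->N->(1,3)
  grid max=6 at (1,3)

(2,3) (1,3)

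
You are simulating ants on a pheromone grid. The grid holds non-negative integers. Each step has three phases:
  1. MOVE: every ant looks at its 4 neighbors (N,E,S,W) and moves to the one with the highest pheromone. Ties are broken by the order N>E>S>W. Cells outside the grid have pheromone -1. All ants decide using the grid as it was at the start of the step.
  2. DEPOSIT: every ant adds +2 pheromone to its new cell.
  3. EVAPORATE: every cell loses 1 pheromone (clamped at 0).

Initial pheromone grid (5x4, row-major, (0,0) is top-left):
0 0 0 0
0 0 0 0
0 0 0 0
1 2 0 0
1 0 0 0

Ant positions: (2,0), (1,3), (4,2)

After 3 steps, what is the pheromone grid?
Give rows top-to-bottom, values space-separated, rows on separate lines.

After step 1: ants at (3,0),(0,3),(3,2)
  0 0 0 1
  0 0 0 0
  0 0 0 0
  2 1 1 0
  0 0 0 0
After step 2: ants at (3,1),(1,3),(3,1)
  0 0 0 0
  0 0 0 1
  0 0 0 0
  1 4 0 0
  0 0 0 0
After step 3: ants at (3,0),(0,3),(3,0)
  0 0 0 1
  0 0 0 0
  0 0 0 0
  4 3 0 0
  0 0 0 0

0 0 0 1
0 0 0 0
0 0 0 0
4 3 0 0
0 0 0 0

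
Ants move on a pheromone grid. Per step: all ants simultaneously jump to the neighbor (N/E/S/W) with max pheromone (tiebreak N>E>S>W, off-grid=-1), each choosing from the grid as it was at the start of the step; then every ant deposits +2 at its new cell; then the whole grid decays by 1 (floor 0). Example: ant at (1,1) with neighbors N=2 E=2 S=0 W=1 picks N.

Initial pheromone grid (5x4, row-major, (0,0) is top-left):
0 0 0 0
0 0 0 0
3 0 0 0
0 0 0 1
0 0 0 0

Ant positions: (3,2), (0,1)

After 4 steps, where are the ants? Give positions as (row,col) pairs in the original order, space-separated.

Step 1: ant0:(3,2)->E->(3,3) | ant1:(0,1)->E->(0,2)
  grid max=2 at (2,0)
Step 2: ant0:(3,3)->N->(2,3) | ant1:(0,2)->E->(0,3)
  grid max=1 at (0,3)
Step 3: ant0:(2,3)->S->(3,3) | ant1:(0,3)->S->(1,3)
  grid max=2 at (3,3)
Step 4: ant0:(3,3)->N->(2,3) | ant1:(1,3)->N->(0,3)
  grid max=1 at (0,3)

(2,3) (0,3)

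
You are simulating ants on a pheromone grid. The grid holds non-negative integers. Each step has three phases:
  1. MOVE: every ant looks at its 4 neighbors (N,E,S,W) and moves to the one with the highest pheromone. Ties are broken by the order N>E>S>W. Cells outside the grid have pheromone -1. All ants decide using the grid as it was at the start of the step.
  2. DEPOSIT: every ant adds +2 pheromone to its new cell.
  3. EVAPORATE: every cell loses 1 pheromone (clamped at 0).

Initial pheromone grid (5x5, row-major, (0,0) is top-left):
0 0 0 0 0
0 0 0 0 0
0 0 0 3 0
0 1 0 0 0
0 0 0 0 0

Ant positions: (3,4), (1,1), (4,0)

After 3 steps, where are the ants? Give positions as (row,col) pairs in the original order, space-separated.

Step 1: ant0:(3,4)->N->(2,4) | ant1:(1,1)->N->(0,1) | ant2:(4,0)->N->(3,0)
  grid max=2 at (2,3)
Step 2: ant0:(2,4)->W->(2,3) | ant1:(0,1)->E->(0,2) | ant2:(3,0)->N->(2,0)
  grid max=3 at (2,3)
Step 3: ant0:(2,3)->N->(1,3) | ant1:(0,2)->E->(0,3) | ant2:(2,0)->N->(1,0)
  grid max=2 at (2,3)

(1,3) (0,3) (1,0)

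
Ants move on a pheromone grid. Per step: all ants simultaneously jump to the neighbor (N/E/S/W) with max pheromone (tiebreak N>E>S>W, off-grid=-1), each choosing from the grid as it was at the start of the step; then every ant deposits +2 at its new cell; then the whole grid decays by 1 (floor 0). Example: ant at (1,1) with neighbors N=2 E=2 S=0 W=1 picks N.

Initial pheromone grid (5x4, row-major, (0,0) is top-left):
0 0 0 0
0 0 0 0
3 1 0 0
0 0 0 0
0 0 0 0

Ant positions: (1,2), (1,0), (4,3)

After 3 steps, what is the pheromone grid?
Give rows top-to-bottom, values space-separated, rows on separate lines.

After step 1: ants at (0,2),(2,0),(3,3)
  0 0 1 0
  0 0 0 0
  4 0 0 0
  0 0 0 1
  0 0 0 0
After step 2: ants at (0,3),(1,0),(2,3)
  0 0 0 1
  1 0 0 0
  3 0 0 1
  0 0 0 0
  0 0 0 0
After step 3: ants at (1,3),(2,0),(1,3)
  0 0 0 0
  0 0 0 3
  4 0 0 0
  0 0 0 0
  0 0 0 0

0 0 0 0
0 0 0 3
4 0 0 0
0 0 0 0
0 0 0 0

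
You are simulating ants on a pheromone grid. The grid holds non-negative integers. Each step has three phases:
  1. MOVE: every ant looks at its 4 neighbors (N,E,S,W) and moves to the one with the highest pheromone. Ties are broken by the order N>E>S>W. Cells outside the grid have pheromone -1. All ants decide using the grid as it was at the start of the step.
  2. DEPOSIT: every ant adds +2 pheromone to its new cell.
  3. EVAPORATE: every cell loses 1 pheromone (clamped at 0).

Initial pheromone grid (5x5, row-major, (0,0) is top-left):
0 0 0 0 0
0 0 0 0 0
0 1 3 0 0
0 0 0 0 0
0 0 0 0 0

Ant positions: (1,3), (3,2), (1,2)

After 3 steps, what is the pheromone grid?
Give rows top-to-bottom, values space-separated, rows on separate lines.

After step 1: ants at (0,3),(2,2),(2,2)
  0 0 0 1 0
  0 0 0 0 0
  0 0 6 0 0
  0 0 0 0 0
  0 0 0 0 0
After step 2: ants at (0,4),(1,2),(1,2)
  0 0 0 0 1
  0 0 3 0 0
  0 0 5 0 0
  0 0 0 0 0
  0 0 0 0 0
After step 3: ants at (1,4),(2,2),(2,2)
  0 0 0 0 0
  0 0 2 0 1
  0 0 8 0 0
  0 0 0 0 0
  0 0 0 0 0

0 0 0 0 0
0 0 2 0 1
0 0 8 0 0
0 0 0 0 0
0 0 0 0 0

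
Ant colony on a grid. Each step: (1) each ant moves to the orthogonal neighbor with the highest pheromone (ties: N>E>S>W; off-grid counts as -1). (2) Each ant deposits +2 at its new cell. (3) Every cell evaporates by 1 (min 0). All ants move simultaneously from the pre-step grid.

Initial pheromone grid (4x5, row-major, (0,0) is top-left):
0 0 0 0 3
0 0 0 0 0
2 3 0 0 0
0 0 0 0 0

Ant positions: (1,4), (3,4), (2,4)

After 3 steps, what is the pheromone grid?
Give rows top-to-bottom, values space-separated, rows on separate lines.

After step 1: ants at (0,4),(2,4),(1,4)
  0 0 0 0 4
  0 0 0 0 1
  1 2 0 0 1
  0 0 0 0 0
After step 2: ants at (1,4),(1,4),(0,4)
  0 0 0 0 5
  0 0 0 0 4
  0 1 0 0 0
  0 0 0 0 0
After step 3: ants at (0,4),(0,4),(1,4)
  0 0 0 0 8
  0 0 0 0 5
  0 0 0 0 0
  0 0 0 0 0

0 0 0 0 8
0 0 0 0 5
0 0 0 0 0
0 0 0 0 0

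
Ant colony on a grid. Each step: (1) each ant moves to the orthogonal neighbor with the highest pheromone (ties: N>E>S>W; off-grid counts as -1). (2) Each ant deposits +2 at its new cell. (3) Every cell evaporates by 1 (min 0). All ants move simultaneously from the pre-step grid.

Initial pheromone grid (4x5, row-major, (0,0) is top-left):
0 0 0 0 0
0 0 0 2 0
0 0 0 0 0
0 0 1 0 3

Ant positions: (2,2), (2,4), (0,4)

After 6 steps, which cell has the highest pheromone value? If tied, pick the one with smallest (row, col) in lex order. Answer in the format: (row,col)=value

Answer: (3,4)=3

Derivation:
Step 1: ant0:(2,2)->S->(3,2) | ant1:(2,4)->S->(3,4) | ant2:(0,4)->S->(1,4)
  grid max=4 at (3,4)
Step 2: ant0:(3,2)->N->(2,2) | ant1:(3,4)->N->(2,4) | ant2:(1,4)->W->(1,3)
  grid max=3 at (3,4)
Step 3: ant0:(2,2)->S->(3,2) | ant1:(2,4)->S->(3,4) | ant2:(1,3)->N->(0,3)
  grid max=4 at (3,4)
Step 4: ant0:(3,2)->N->(2,2) | ant1:(3,4)->N->(2,4) | ant2:(0,3)->S->(1,3)
  grid max=3 at (3,4)
Step 5: ant0:(2,2)->S->(3,2) | ant1:(2,4)->S->(3,4) | ant2:(1,3)->N->(0,3)
  grid max=4 at (3,4)
Step 6: ant0:(3,2)->N->(2,2) | ant1:(3,4)->N->(2,4) | ant2:(0,3)->S->(1,3)
  grid max=3 at (3,4)
Final grid:
  0 0 0 0 0
  0 0 0 2 0
  0 0 1 0 1
  0 0 1 0 3
Max pheromone 3 at (3,4)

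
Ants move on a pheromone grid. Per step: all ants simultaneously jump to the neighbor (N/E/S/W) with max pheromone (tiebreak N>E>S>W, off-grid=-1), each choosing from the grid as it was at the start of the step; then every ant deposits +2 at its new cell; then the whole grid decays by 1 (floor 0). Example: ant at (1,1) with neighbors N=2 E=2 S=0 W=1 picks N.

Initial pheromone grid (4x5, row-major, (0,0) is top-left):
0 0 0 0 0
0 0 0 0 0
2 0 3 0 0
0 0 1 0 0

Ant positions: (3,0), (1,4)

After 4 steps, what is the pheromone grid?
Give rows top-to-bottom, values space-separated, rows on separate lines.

After step 1: ants at (2,0),(0,4)
  0 0 0 0 1
  0 0 0 0 0
  3 0 2 0 0
  0 0 0 0 0
After step 2: ants at (1,0),(1,4)
  0 0 0 0 0
  1 0 0 0 1
  2 0 1 0 0
  0 0 0 0 0
After step 3: ants at (2,0),(0,4)
  0 0 0 0 1
  0 0 0 0 0
  3 0 0 0 0
  0 0 0 0 0
After step 4: ants at (1,0),(1,4)
  0 0 0 0 0
  1 0 0 0 1
  2 0 0 0 0
  0 0 0 0 0

0 0 0 0 0
1 0 0 0 1
2 0 0 0 0
0 0 0 0 0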